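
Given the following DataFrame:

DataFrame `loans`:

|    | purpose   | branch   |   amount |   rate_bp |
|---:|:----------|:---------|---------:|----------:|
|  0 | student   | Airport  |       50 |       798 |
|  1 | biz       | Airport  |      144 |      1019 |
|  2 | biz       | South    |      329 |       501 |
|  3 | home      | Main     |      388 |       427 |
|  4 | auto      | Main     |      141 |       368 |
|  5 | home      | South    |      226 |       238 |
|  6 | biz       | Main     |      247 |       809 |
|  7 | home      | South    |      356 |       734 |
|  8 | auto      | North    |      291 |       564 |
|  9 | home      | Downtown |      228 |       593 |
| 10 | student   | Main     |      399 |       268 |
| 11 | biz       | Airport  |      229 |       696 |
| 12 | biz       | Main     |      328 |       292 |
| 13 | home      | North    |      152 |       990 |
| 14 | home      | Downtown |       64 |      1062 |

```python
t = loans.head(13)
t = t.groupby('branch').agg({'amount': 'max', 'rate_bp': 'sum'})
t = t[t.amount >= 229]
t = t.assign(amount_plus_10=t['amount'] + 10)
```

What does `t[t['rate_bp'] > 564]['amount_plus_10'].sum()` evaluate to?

take first 13 rows:
    purpose    branch  amount  rate_bp
0   student   Airport      50      798
1       biz   Airport     144     1019
2       biz     South     329      501
3      home      Main     388      427
4      auto      Main     141      368
5      home     South     226      238
6       biz      Main     247      809
7      home     South     356      734
8      auto     North     291      564
9      home  Downtown     228      593
10  student      Main     399      268
11      biz   Airport     229      696
12      biz      Main     328      292
group by branch: max(amount), sum(rate_bp):
          amount  rate_bp
branch                   
Airport      229     2513
Downtown     228      593
Main         399     2164
North        291      564
South        356     1473
filter rows where amount >= 229:
         amount  rate_bp
branch                  
Airport     229     2513
Main        399     2164
North       291      564
South       356     1473
add column amount_plus_10 = t['amount'] + 10:
         amount  rate_bp  amount_plus_10
branch                                  
Airport     229     2513             239
Main        399     2164             409
North       291      564             301
South       356     1473             366
filter rows where rate_bp > 564:
         amount  rate_bp  amount_plus_10
branch                                  
Airport     229     2513             239
Main        399     2164             409
South       356     1473             366
sum of column 'amount_plus_10' → 1014

1014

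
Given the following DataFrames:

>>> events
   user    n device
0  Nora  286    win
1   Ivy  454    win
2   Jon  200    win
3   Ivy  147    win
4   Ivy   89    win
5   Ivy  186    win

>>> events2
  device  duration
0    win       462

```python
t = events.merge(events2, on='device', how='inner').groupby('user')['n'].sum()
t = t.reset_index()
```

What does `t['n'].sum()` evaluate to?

1362

merge on 'device' (how='inner') → 6 rows:
   user    n device  duration
0  Nora  286    win       462
1   Ivy  454    win       462
2   Jon  200    win       462
3   Ivy  147    win       462
4   Ivy   89    win       462
5   Ivy  186    win       462
group by user, sum of n:
user
Ivy     876
Jon     200
Nora    286
Name: n, dtype: int64
reset_index():
   user    n
0   Ivy  876
1   Jon  200
2  Nora  286
Hence 1362.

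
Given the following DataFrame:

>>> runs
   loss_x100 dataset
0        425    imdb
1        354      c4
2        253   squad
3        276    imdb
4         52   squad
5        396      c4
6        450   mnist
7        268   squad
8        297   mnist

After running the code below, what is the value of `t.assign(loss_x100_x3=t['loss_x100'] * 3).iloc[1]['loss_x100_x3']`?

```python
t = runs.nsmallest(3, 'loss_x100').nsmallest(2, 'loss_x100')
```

759

take 3 rows with smallest loss_x100:
   loss_x100 dataset
4         52   squad
2        253   squad
7        268   squad
take 2 rows with smallest loss_x100:
   loss_x100 dataset
4         52   squad
2        253   squad
add column loss_x100_x3 = t['loss_x100'] * 3:
   loss_x100 dataset  loss_x100_x3
4         52   squad           156
2        253   squad           759
value at position 1, column 'loss_x100_x3' → 759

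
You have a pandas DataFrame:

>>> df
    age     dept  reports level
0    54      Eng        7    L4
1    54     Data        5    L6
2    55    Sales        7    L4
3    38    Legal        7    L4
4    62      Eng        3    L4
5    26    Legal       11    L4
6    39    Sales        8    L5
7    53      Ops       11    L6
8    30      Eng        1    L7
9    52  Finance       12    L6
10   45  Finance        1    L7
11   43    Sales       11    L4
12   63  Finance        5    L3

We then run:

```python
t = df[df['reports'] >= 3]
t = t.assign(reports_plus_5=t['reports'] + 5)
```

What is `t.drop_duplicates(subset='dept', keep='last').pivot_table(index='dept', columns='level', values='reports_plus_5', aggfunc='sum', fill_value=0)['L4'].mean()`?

filter rows where reports >= 3:
    age     dept  reports level
0    54      Eng        7    L4
1    54     Data        5    L6
2    55    Sales        7    L4
3    38    Legal        7    L4
4    62      Eng        3    L4
5    26    Legal       11    L4
6    39    Sales        8    L5
7    53      Ops       11    L6
9    52  Finance       12    L6
11   43    Sales       11    L4
12   63  Finance        5    L3
add column reports_plus_5 = t['reports'] + 5:
    age     dept  reports level  reports_plus_5
0    54      Eng        7    L4              12
1    54     Data        5    L6              10
2    55    Sales        7    L4              12
3    38    Legal        7    L4              12
4    62      Eng        3    L4               8
5    26    Legal       11    L4              16
6    39    Sales        8    L5              13
7    53      Ops       11    L6              16
9    52  Finance       12    L6              17
11   43    Sales       11    L4              16
12   63  Finance        5    L3              10
drop duplicate dept (keep=last):
    age     dept  reports level  reports_plus_5
1    54     Data        5    L6              10
4    62      Eng        3    L4               8
5    26    Legal       11    L4              16
7    53      Ops       11    L6              16
11   43    Sales       11    L4              16
12   63  Finance        5    L3              10
pivot: rows=dept, cols=level, sum(reports_plus_5):
level    L3  L4  L6
dept               
Data      0   0  10
Eng       0   8   0
Finance  10   0   0
Legal     0  16   0
Ops       0   0  16
Sales     0  16   0
So mean() = 6.66666666667.

6.66666666667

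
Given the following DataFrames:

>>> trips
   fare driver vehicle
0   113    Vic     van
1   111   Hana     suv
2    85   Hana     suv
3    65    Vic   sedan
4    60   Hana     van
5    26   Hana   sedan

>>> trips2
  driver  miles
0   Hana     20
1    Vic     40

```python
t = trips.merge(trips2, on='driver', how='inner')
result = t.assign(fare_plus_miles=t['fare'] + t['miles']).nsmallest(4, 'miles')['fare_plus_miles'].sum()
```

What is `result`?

362

merge on 'driver' (how='inner') → 6 rows:
   fare driver vehicle  miles
0   113    Vic     van     40
1   111   Hana     suv     20
2    85   Hana     suv     20
3    65    Vic   sedan     40
4    60   Hana     van     20
5    26   Hana   sedan     20
add column fare_plus_miles = t['fare'] + t['miles']:
   fare driver vehicle  miles  fare_plus_miles
0   113    Vic     van     40              153
1   111   Hana     suv     20              131
2    85   Hana     suv     20              105
3    65    Vic   sedan     40              105
4    60   Hana     van     20               80
5    26   Hana   sedan     20               46
take 4 rows with smallest miles:
   fare driver vehicle  miles  fare_plus_miles
1   111   Hana     suv     20              131
2    85   Hana     suv     20              105
4    60   Hana     van     20               80
5    26   Hana   sedan     20               46
Reading off the sum of column 'fare_plus_miles', we get 362.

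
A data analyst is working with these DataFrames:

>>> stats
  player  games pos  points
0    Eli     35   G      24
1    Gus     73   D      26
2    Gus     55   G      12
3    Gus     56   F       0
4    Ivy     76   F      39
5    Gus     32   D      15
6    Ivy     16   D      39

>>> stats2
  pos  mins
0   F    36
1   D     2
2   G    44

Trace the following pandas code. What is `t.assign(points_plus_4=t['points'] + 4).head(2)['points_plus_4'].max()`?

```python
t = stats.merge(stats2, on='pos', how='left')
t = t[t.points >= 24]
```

merge on 'pos' (how='left') → 7 rows:
  player  games pos  points  mins
0    Eli     35   G      24    44
1    Gus     73   D      26     2
2    Gus     55   G      12    44
3    Gus     56   F       0    36
4    Ivy     76   F      39    36
5    Gus     32   D      15     2
6    Ivy     16   D      39     2
filter rows where points >= 24:
  player  games pos  points  mins
0    Eli     35   G      24    44
1    Gus     73   D      26     2
4    Ivy     76   F      39    36
6    Ivy     16   D      39     2
add column points_plus_4 = t['points'] + 4:
  player  games pos  points  mins  points_plus_4
0    Eli     35   G      24    44             28
1    Gus     73   D      26     2             30
4    Ivy     76   F      39    36             43
6    Ivy     16   D      39     2             43
take first 2 rows:
  player  games pos  points  mins  points_plus_4
0    Eli     35   G      24    44             28
1    Gus     73   D      26     2             30
max of column 'points_plus_4' → 30

30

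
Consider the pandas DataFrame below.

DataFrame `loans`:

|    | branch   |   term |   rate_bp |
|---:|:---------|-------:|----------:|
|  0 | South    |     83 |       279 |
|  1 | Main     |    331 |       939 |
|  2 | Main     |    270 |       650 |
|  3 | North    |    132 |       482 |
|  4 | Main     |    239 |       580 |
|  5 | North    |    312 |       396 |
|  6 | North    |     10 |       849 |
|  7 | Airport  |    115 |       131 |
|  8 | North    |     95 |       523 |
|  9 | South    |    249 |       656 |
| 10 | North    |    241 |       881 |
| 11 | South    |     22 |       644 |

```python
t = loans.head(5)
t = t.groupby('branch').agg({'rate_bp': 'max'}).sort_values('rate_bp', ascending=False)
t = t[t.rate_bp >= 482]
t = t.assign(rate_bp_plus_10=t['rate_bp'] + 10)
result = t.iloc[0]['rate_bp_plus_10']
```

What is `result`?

949

take first 5 rows:
  branch  term  rate_bp
0  South    83      279
1   Main   331      939
2   Main   270      650
3  North   132      482
4   Main   239      580
group by branch, max of rate_bp:
        rate_bp
branch         
Main        939
North       482
South       279
sort by rate_bp descending:
        rate_bp
branch         
Main        939
North       482
South       279
filter rows where rate_bp >= 482:
        rate_bp
branch         
Main        939
North       482
add column rate_bp_plus_10 = t['rate_bp'] + 10:
        rate_bp  rate_bp_plus_10
branch                          
Main        939              949
North       482              492
value at position 0, column 'rate_bp_plus_10' → 949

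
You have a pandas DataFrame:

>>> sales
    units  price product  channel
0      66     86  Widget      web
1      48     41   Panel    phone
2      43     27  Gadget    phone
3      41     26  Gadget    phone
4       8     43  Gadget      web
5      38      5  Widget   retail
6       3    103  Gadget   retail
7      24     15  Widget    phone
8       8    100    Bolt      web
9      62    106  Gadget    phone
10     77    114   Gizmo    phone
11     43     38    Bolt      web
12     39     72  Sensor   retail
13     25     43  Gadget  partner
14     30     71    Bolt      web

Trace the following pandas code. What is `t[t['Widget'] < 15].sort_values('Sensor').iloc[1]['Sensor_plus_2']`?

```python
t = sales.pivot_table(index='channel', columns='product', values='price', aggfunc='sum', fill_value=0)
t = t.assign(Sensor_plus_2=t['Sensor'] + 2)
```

pivot: rows=channel, cols=product, sum(price):
product  Bolt  Gadget  Gizmo  Panel  Sensor  Widget
channel                                            
partner     0      43      0      0       0       0
phone       0     159    114     41       0      15
retail      0     103      0      0      72       5
web       209      43      0      0       0      86
add column Sensor_plus_2 = t['Sensor'] + 2:
product  Bolt  Gadget  Gizmo  Panel  Sensor  Widget  Sensor_plus_2
channel                                                           
partner     0      43      0      0       0       0              2
phone       0     159    114     41       0      15              2
retail      0     103      0      0      72       5             74
web       209      43      0      0       0      86              2
filter rows where Widget < 15:
product  Bolt  Gadget  Gizmo  Panel  Sensor  Widget  Sensor_plus_2
channel                                                           
partner     0      43      0      0       0       0              2
retail      0     103      0      0      72       5             74
sort by Sensor:
product  Bolt  Gadget  Gizmo  Panel  Sensor  Widget  Sensor_plus_2
channel                                                           
partner     0      43      0      0       0       0              2
retail      0     103      0      0      72       5             74
Taking the value at position 1, column 'Sensor_plus_2' gives 74.

74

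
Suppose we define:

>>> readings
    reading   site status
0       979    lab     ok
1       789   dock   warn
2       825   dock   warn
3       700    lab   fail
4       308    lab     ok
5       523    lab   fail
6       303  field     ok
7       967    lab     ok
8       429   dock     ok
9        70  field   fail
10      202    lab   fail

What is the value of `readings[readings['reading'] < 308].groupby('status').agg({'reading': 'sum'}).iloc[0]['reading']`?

272

filter rows where reading < 308:
    reading   site status
6       303  field     ok
9        70  field   fail
10      202    lab   fail
group by status, sum of reading:
        reading
status         
fail        272
ok          303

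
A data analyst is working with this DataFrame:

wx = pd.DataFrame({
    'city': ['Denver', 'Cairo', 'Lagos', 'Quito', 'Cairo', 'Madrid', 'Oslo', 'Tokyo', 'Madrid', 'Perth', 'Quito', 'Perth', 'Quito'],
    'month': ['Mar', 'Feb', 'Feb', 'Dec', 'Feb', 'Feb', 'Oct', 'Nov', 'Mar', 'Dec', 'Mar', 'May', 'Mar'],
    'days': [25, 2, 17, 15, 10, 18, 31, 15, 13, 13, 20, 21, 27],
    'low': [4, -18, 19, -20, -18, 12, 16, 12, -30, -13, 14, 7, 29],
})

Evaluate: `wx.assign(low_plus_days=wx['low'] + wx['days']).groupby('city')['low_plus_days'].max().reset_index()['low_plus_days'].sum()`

add column low_plus_days = wx['low'] + wx['days']:
      city month  days  low  low_plus_days
0   Denver   Mar    25    4             29
1    Cairo   Feb     2  -18            -16
2    Lagos   Feb    17   19             36
3    Quito   Dec    15  -20             -5
4    Cairo   Feb    10  -18             -8
5   Madrid   Feb    18   12             30
6     Oslo   Oct    31   16             47
7    Tokyo   Nov    15   12             27
8   Madrid   Mar    13  -30            -17
9    Perth   Dec    13  -13              0
10   Quito   Mar    20   14             34
11   Perth   May    21    7             28
12   Quito   Mar    27   29             56
group by city, max of low_plus_days:
city
Cairo     -8
Denver    29
Lagos     36
Madrid    30
Oslo      47
Perth     28
Quito     56
Tokyo     27
Name: low_plus_days, dtype: int64
reset_index():
     city  low_plus_days
0   Cairo             -8
1  Denver             29
2   Lagos             36
3  Madrid             30
4    Oslo             47
5   Perth             28
6   Quito             56
7   Tokyo             27
Hence 245.

245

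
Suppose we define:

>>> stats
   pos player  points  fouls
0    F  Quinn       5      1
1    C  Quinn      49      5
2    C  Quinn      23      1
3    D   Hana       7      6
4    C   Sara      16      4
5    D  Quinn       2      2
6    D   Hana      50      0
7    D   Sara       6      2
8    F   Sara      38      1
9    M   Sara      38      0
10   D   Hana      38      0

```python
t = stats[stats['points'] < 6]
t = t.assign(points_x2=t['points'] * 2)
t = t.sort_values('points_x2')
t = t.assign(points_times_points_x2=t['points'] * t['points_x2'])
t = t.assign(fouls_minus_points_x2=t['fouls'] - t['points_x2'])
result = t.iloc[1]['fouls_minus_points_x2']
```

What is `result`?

-9

filter rows where points < 6:
  pos player  points  fouls
0   F  Quinn       5      1
5   D  Quinn       2      2
add column points_x2 = t['points'] * 2:
  pos player  points  fouls  points_x2
0   F  Quinn       5      1         10
5   D  Quinn       2      2          4
sort by points_x2:
  pos player  points  fouls  points_x2
5   D  Quinn       2      2          4
0   F  Quinn       5      1         10
add column points_times_points_x2 = t['points'] * t['points_x2']:
  pos player  points  fouls  points_x2  points_times_points_x2
5   D  Quinn       2      2          4                       8
0   F  Quinn       5      1         10                      50
add column fouls_minus_points_x2 = t['fouls'] - t['points_x2']:
  pos player  points  fouls  points_x2  points_times_points_x2  fouls_minus_points_x2
5   D  Quinn       2      2          4                       8                     -2
0   F  Quinn       5      1         10                      50                     -9
Reading off the value at position 1, column 'fouls_minus_points_x2', we get -9.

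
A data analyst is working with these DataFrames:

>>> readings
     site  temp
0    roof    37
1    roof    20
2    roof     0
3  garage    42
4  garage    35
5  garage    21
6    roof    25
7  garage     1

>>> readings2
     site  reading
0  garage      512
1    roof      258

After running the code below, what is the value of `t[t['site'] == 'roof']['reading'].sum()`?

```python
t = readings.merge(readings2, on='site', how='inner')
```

merge on 'site' (how='inner') → 8 rows:
     site  temp  reading
0    roof    37      258
1    roof    20      258
2    roof     0      258
3  garage    42      512
4  garage    35      512
5  garage    21      512
6    roof    25      258
7  garage     1      512
filter rows where site == 'roof':
   site  temp  reading
0  roof    37      258
1  roof    20      258
2  roof     0      258
6  roof    25      258
Taking the sum of column 'reading' gives 1032.

1032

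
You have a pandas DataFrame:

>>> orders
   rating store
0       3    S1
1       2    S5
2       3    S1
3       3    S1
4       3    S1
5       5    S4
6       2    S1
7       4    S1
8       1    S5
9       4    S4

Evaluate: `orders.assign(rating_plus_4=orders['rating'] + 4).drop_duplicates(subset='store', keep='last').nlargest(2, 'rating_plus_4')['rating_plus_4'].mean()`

8.0

add column rating_plus_4 = orders['rating'] + 4:
   rating store  rating_plus_4
0       3    S1              7
1       2    S5              6
2       3    S1              7
3       3    S1              7
4       3    S1              7
5       5    S4              9
6       2    S1              6
7       4    S1              8
8       1    S5              5
9       4    S4              8
drop duplicate store (keep=last):
   rating store  rating_plus_4
7       4    S1              8
8       1    S5              5
9       4    S4              8
take 2 rows with largest rating_plus_4:
   rating store  rating_plus_4
7       4    S1              8
9       4    S4              8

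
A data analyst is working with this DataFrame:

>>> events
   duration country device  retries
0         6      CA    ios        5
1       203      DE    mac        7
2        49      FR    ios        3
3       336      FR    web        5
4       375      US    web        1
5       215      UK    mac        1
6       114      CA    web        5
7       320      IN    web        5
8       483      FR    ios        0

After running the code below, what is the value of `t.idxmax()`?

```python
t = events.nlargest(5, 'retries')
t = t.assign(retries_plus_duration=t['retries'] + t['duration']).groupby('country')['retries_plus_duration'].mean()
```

take 5 rows with largest retries:
   duration country device  retries
1       203      DE    mac        7
0         6      CA    ios        5
3       336      FR    web        5
6       114      CA    web        5
7       320      IN    web        5
add column retries_plus_duration = t['retries'] + t['duration']:
   duration country device  retries  retries_plus_duration
1       203      DE    mac        7                    210
0         6      CA    ios        5                     11
3       336      FR    web        5                    341
6       114      CA    web        5                    119
7       320      IN    web        5                    325
group by country, mean of retries_plus_duration:
country
CA     65.0
DE    210.0
FR    341.0
IN    325.0
Name: retries_plus_duration, dtype: float64
Finally, label with the largest value = FR.

FR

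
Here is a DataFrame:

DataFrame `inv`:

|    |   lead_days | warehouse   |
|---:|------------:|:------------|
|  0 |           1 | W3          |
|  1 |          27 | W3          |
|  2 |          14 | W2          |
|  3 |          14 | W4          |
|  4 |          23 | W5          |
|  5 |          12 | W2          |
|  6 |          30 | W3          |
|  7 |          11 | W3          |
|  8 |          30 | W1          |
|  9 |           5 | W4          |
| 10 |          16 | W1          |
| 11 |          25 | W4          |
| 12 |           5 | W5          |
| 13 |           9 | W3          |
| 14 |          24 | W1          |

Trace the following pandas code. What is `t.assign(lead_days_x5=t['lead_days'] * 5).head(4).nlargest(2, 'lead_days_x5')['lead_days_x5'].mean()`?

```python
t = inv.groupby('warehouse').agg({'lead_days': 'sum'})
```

370.0

group by warehouse, sum of lead_days:
           lead_days
warehouse           
W1                70
W2                26
W3                78
W4                44
W5                28
add column lead_days_x5 = t['lead_days'] * 5:
           lead_days  lead_days_x5
warehouse                         
W1                70           350
W2                26           130
W3                78           390
W4                44           220
W5                28           140
take first 4 rows:
           lead_days  lead_days_x5
warehouse                         
W1                70           350
W2                26           130
W3                78           390
W4                44           220
take 2 rows with largest lead_days_x5:
           lead_days  lead_days_x5
warehouse                         
W3                78           390
W1                70           350
Then the mean of column 'lead_days_x5': 370.0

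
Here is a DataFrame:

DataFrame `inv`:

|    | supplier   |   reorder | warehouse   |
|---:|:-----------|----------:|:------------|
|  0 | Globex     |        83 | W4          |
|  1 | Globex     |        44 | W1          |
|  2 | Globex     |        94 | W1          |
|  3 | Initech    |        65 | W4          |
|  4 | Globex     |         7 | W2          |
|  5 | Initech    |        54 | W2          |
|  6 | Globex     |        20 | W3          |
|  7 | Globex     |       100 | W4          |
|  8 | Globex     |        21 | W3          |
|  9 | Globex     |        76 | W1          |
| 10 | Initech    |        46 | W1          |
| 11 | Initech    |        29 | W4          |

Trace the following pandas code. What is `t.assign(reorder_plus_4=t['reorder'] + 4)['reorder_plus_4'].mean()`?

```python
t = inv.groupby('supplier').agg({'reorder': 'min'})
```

group by supplier, min of reorder:
          reorder
supplier         
Globex          7
Initech        29
add column reorder_plus_4 = t['reorder'] + 4:
          reorder  reorder_plus_4
supplier                         
Globex          7              11
Initech        29              33
Finally, mean of column 'reorder_plus_4' = 22.0.

22.0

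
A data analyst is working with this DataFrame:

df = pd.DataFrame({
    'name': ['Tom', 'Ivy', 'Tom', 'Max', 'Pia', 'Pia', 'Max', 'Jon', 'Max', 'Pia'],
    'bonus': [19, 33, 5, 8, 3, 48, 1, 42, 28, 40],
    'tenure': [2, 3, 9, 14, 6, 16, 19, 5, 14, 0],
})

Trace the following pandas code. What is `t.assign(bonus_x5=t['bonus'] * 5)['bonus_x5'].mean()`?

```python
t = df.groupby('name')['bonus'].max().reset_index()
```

170.0

group by name, max of bonus:
name
Ivy    33
Jon    42
Max    28
Pia    48
Tom    19
Name: bonus, dtype: int64
reset_index():
  name  bonus
0  Ivy     33
1  Jon     42
2  Max     28
3  Pia     48
4  Tom     19
add column bonus_x5 = t['bonus'] * 5:
  name  bonus  bonus_x5
0  Ivy     33       165
1  Jon     42       210
2  Max     28       140
3  Pia     48       240
4  Tom     19        95
mean of column 'bonus_x5' → 170.0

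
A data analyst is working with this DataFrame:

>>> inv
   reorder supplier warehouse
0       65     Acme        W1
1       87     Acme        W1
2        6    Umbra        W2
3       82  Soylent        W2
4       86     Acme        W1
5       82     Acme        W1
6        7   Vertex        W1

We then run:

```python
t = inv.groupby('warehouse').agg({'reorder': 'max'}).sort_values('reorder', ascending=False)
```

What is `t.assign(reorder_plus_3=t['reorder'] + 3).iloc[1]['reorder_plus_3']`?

group by warehouse, max of reorder:
           reorder
warehouse         
W1              87
W2              82
sort by reorder descending:
           reorder
warehouse         
W1              87
W2              82
add column reorder_plus_3 = t['reorder'] + 3:
           reorder  reorder_plus_3
warehouse                         
W1              87              90
W2              82              85
Then the value at position 1, column 'reorder_plus_3': 85

85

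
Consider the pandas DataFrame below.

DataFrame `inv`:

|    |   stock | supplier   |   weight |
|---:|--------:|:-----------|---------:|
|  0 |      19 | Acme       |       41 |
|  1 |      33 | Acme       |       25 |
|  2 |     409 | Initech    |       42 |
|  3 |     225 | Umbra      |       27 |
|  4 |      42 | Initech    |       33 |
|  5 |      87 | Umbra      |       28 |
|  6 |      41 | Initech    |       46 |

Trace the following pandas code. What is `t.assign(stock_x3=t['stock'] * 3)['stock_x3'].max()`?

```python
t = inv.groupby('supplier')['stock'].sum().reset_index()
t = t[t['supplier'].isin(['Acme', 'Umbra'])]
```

group by supplier, sum of stock:
supplier
Acme        52
Initech    492
Umbra      312
Name: stock, dtype: int64
reset_index():
  supplier  stock
0     Acme     52
1  Initech    492
2    Umbra    312
filter rows where supplier in ['Acme', 'Umbra']:
  supplier  stock
0     Acme     52
2    Umbra    312
add column stock_x3 = t['stock'] * 3:
  supplier  stock  stock_x3
0     Acme     52       156
2    Umbra    312       936
The max of column 'stock_x3' is 936.

936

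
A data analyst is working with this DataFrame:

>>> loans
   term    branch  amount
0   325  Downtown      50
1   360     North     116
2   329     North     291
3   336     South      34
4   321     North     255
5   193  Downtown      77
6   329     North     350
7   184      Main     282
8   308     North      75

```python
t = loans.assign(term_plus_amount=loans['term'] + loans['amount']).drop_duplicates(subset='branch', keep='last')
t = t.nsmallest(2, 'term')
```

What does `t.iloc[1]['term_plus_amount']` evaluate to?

add column term_plus_amount = loans['term'] + loans['amount']:
   term    branch  amount  term_plus_amount
0   325  Downtown      50               375
1   360     North     116               476
2   329     North     291               620
3   336     South      34               370
4   321     North     255               576
5   193  Downtown      77               270
6   329     North     350               679
7   184      Main     282               466
8   308     North      75               383
drop duplicate branch (keep=last):
   term    branch  amount  term_plus_amount
3   336     South      34               370
5   193  Downtown      77               270
7   184      Main     282               466
8   308     North      75               383
take 2 rows with smallest term:
   term    branch  amount  term_plus_amount
7   184      Main     282               466
5   193  Downtown      77               270

270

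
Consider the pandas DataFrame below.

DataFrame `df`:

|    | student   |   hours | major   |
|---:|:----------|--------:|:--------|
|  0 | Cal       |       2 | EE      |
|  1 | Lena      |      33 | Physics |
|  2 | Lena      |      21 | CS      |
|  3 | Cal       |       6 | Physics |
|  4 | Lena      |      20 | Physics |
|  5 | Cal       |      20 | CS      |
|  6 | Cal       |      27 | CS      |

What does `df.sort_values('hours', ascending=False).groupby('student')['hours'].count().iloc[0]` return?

4

sort by hours descending:
  student  hours    major
1    Lena     33  Physics
6     Cal     27       CS
2    Lena     21       CS
4    Lena     20  Physics
5     Cal     20       CS
3     Cal      6  Physics
0     Cal      2       EE
group by student, count of hours:
student
Cal     4
Lena    3
Name: hours, dtype: int64
Then the value at position 0: 4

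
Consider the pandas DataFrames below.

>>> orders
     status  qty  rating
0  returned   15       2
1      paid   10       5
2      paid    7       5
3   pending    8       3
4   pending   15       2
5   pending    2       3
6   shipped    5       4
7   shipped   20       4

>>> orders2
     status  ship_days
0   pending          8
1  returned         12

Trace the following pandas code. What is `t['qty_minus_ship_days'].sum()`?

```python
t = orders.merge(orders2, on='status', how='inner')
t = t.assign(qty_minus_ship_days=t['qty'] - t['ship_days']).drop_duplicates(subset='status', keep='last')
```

-3

merge on 'status' (how='inner') → 4 rows:
     status  qty  rating  ship_days
0  returned   15       2         12
1   pending    8       3          8
2   pending   15       2          8
3   pending    2       3          8
add column qty_minus_ship_days = t['qty'] - t['ship_days']:
     status  qty  rating  ship_days  qty_minus_ship_days
0  returned   15       2         12                    3
1   pending    8       3          8                    0
2   pending   15       2          8                    7
3   pending    2       3          8                   -6
drop duplicate status (keep=last):
     status  qty  rating  ship_days  qty_minus_ship_days
0  returned   15       2         12                    3
3   pending    2       3          8                   -6
So sum() = -3.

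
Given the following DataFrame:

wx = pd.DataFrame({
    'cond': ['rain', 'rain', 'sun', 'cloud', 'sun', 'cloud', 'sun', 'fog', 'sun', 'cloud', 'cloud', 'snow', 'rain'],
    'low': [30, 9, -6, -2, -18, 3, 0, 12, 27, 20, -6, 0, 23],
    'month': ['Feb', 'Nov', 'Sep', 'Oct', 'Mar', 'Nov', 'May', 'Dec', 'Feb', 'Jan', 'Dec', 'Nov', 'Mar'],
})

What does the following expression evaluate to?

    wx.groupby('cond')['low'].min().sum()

group by cond, min of low:
cond
cloud    -6
fog      12
rain      9
snow      0
sun     -18
Name: low, dtype: int64
Finally, sum of the resulting series = -3.

-3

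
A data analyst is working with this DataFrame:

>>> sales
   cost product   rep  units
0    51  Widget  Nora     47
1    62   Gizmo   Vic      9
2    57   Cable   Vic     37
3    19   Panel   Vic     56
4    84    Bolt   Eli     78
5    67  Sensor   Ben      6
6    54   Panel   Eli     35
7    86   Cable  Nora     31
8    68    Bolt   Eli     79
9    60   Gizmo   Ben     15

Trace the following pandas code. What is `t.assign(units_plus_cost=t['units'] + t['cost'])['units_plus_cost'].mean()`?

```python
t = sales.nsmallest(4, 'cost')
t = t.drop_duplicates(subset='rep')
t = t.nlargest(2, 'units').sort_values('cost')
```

86.5

take 4 rows with smallest cost:
   cost product   rep  units
3    19   Panel   Vic     56
0    51  Widget  Nora     47
6    54   Panel   Eli     35
2    57   Cable   Vic     37
drop duplicate rep (keep=first):
   cost product   rep  units
3    19   Panel   Vic     56
0    51  Widget  Nora     47
6    54   Panel   Eli     35
take 2 rows with largest units:
   cost product   rep  units
3    19   Panel   Vic     56
0    51  Widget  Nora     47
sort by cost:
   cost product   rep  units
3    19   Panel   Vic     56
0    51  Widget  Nora     47
add column units_plus_cost = t['units'] + t['cost']:
   cost product   rep  units  units_plus_cost
3    19   Panel   Vic     56               75
0    51  Widget  Nora     47               98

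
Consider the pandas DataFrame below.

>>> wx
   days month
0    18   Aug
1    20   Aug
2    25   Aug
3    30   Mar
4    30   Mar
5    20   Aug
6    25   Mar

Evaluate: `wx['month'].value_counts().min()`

value_counts of month:
month
Aug    4
Mar    3
Name: count, dtype: int64

3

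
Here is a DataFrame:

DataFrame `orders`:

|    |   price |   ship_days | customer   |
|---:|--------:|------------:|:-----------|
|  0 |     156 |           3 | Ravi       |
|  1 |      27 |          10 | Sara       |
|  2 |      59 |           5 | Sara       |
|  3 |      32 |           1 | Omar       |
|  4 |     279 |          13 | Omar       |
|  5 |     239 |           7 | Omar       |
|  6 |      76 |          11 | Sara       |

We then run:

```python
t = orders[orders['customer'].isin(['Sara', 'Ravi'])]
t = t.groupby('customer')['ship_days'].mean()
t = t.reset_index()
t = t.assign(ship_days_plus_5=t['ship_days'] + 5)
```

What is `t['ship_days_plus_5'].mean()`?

filter rows where customer in ['Sara', 'Ravi']:
   price  ship_days customer
0    156          3     Ravi
1     27         10     Sara
2     59          5     Sara
6     76         11     Sara
group by customer, mean of ship_days:
customer
Ravi    3.000000
Sara    8.666667
Name: ship_days, dtype: float64
reset_index():
  customer  ship_days
0     Ravi   3.000000
1     Sara   8.666667
add column ship_days_plus_5 = t['ship_days'] + 5:
  customer  ship_days  ship_days_plus_5
0     Ravi   3.000000          8.000000
1     Sara   8.666667         13.666667
So mean() = 10.8333333333.

10.8333333333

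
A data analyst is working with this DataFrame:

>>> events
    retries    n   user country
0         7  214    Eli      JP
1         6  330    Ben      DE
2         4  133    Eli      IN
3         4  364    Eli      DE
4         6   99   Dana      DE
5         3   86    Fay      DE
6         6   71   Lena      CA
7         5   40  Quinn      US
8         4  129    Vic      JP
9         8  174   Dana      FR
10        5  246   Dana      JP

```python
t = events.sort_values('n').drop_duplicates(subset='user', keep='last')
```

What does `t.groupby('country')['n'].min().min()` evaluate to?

sort by n:
    retries    n   user country
7         5   40  Quinn      US
6         6   71   Lena      CA
5         3   86    Fay      DE
4         6   99   Dana      DE
8         4  129    Vic      JP
2         4  133    Eli      IN
9         8  174   Dana      FR
0         7  214    Eli      JP
10        5  246   Dana      JP
1         6  330    Ben      DE
3         4  364    Eli      DE
drop duplicate user (keep=last):
    retries    n   user country
7         5   40  Quinn      US
6         6   71   Lena      CA
5         3   86    Fay      DE
8         4  129    Vic      JP
10        5  246   Dana      JP
1         6  330    Ben      DE
3         4  364    Eli      DE
group by country, min of n:
country
CA     71
DE     86
JP    129
US     40
Name: n, dtype: int64
Reading off the min of the resulting series, we get 40.

40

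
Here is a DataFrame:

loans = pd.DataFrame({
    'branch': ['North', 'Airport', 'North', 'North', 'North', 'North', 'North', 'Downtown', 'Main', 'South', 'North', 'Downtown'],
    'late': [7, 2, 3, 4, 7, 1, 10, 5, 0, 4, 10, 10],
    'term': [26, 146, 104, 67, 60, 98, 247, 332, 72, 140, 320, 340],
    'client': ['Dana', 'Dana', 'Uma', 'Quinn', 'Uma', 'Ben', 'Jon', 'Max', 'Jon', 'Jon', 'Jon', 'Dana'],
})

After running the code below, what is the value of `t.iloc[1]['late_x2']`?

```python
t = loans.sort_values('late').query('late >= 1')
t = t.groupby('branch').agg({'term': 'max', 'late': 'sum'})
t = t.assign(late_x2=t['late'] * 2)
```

sort by late:
      branch  late  term client
8       Main     0    72    Jon
5      North     1    98    Ben
1    Airport     2   146   Dana
2      North     3   104    Uma
3      North     4    67  Quinn
9      South     4   140    Jon
7   Downtown     5   332    Max
0      North     7    26   Dana
4      North     7    60    Uma
6      North    10   247    Jon
10     North    10   320    Jon
11  Downtown    10   340   Dana
filter rows where late >= 1:
      branch  late  term client
5      North     1    98    Ben
1    Airport     2   146   Dana
2      North     3   104    Uma
3      North     4    67  Quinn
9      South     4   140    Jon
7   Downtown     5   332    Max
0      North     7    26   Dana
4      North     7    60    Uma
6      North    10   247    Jon
10     North    10   320    Jon
11  Downtown    10   340   Dana
group by branch: max(term), sum(late):
          term  late
branch              
Airport    146     2
Downtown   340    15
North      320    42
South      140     4
add column late_x2 = t['late'] * 2:
          term  late  late_x2
branch                       
Airport    146     2        4
Downtown   340    15       30
North      320    42       84
South      140     4        8
Finally, value at position 1, column 'late_x2' = 30.

30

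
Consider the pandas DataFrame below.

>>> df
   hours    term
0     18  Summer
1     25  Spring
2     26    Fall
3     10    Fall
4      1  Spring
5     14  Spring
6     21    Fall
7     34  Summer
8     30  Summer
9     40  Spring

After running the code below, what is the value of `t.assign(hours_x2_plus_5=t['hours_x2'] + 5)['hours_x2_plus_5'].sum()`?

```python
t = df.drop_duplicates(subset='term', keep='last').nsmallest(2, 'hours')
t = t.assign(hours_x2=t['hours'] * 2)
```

112

drop duplicate term (keep=last):
   hours    term
6     21    Fall
8     30  Summer
9     40  Spring
take 2 rows with smallest hours:
   hours    term
6     21    Fall
8     30  Summer
add column hours_x2 = t['hours'] * 2:
   hours    term  hours_x2
6     21    Fall        42
8     30  Summer        60
add column hours_x2_plus_5 = t['hours_x2'] + 5:
   hours    term  hours_x2  hours_x2_plus_5
6     21    Fall        42               47
8     30  Summer        60               65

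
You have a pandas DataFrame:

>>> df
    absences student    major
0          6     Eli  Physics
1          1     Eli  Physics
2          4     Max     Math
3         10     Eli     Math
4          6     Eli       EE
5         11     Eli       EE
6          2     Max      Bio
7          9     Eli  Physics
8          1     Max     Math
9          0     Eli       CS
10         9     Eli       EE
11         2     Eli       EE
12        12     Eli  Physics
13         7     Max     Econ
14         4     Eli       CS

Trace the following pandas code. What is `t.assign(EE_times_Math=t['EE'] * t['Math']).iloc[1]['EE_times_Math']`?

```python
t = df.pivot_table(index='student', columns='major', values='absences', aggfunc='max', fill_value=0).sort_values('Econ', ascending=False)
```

110

pivot: rows=student, cols=major, max(absences):
major    Bio  CS  EE  Econ  Math  Physics
student                                  
Eli        0   4  11     0    10       12
Max        2   0   0     7     4        0
sort by Econ descending:
major    Bio  CS  EE  Econ  Math  Physics
student                                  
Max        2   0   0     7     4        0
Eli        0   4  11     0    10       12
add column EE_times_Math = t['EE'] * t['Math']:
major    Bio  CS  EE  Econ  Math  Physics  EE_times_Math
student                                                 
Max        2   0   0     7     4        0              0
Eli        0   4  11     0    10       12            110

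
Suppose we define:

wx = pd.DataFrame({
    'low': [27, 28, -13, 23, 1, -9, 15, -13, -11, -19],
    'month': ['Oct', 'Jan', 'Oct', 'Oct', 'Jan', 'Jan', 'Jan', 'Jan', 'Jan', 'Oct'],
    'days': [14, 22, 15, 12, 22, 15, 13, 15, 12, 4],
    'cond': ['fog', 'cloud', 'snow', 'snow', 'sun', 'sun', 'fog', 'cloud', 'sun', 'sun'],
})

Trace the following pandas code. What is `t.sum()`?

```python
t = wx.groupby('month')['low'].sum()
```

group by month, sum of low:
month
Jan    11
Oct    18
Name: low, dtype: int64
Taking the sum of the resulting series gives 29.

29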